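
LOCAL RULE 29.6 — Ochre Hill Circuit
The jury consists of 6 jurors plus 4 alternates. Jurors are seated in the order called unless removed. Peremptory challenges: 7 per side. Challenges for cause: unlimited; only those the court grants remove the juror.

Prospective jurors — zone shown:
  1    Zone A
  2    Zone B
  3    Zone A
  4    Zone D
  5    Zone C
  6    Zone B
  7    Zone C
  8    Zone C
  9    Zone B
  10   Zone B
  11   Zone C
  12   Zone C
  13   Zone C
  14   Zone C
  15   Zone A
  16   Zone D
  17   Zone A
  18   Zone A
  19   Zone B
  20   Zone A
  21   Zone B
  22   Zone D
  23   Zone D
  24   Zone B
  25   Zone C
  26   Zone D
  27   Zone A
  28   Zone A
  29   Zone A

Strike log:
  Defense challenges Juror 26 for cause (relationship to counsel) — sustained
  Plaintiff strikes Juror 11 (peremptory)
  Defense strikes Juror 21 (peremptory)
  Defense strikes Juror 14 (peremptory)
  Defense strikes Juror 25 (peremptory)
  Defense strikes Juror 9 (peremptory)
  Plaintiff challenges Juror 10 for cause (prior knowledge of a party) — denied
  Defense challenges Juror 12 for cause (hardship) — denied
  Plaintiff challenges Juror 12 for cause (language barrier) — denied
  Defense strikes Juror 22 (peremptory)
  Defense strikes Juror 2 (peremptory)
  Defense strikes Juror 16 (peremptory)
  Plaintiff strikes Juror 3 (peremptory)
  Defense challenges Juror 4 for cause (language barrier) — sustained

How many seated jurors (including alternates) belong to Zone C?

Removed: #2, #3, #4, #9, #11, #14, #16, #21, #22, #25, #26.
Seated (10 incl. alternates): #1, #5, #6, #7, #8, #10, #12, #13, #15, #17.
Of those, in Zone C: #5, #7, #8, #12, #13 → 5.

5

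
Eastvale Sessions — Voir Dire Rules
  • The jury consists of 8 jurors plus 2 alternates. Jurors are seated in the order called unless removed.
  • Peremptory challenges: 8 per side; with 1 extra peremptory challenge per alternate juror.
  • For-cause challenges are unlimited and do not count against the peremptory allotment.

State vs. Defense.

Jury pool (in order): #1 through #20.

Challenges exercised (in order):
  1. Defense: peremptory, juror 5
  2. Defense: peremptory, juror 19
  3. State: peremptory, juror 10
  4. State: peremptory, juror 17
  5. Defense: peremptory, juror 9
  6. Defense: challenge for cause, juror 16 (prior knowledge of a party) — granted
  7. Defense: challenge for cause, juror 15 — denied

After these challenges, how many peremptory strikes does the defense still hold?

7

Defense allotment: 8 base + 1 × 2 alternates = 10.
Defense peremptories used: #5, #19, #9 — 3 (for-cause on #16, #15 don't count).
Remaining: 10 − 3 = 7.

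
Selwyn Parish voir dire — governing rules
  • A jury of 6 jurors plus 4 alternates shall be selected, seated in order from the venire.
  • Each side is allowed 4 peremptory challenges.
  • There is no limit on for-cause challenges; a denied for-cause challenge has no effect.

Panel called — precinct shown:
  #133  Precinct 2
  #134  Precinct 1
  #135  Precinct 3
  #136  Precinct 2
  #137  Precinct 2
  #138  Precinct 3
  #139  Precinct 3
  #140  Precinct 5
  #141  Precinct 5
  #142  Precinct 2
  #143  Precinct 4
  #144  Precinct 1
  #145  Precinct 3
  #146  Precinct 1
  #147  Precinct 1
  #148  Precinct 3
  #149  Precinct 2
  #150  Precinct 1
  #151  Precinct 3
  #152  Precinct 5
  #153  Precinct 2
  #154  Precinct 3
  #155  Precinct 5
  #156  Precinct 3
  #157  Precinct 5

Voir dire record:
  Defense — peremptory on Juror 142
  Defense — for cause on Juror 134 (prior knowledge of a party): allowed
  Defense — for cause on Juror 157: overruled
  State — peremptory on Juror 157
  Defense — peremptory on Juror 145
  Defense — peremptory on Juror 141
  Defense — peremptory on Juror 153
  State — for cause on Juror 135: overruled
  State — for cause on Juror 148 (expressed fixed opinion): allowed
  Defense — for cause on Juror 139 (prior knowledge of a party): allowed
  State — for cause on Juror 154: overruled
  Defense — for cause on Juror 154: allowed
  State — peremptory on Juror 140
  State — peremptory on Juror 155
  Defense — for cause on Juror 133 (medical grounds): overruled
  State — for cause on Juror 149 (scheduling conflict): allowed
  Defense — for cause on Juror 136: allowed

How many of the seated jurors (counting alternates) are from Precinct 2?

Removed: #134, #136, #139, #140, #141, #142, #145, #148, #149, #153, #154, #155, #157.
Seated (10 incl. alternates): #133, #135, #137, #138, #143, #144, #146, #147, #150, #151.
Of those, in Precinct 2: #133, #137 → 2.

2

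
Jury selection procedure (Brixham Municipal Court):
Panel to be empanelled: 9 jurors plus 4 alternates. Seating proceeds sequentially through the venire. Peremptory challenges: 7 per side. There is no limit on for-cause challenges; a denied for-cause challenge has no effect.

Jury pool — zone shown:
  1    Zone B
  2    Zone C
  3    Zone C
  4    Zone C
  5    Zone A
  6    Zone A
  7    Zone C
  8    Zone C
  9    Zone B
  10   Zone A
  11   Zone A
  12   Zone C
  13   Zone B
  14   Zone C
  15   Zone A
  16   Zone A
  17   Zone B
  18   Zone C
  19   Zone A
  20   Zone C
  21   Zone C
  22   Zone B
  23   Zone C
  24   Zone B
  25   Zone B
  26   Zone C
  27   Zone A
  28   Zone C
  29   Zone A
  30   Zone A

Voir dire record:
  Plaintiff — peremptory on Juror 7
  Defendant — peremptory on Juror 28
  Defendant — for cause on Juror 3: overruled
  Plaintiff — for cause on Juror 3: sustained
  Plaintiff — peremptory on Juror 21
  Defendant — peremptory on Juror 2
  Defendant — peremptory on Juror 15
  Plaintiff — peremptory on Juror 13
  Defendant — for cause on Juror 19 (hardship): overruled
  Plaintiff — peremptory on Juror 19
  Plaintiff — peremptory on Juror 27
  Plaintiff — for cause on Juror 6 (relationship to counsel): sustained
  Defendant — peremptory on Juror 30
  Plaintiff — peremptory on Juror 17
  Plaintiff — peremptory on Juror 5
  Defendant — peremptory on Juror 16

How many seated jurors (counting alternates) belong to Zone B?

Removed: #2, #3, #5, #6, #7, #13, #15, #16, #17, #19, #21, #27, #28, #30.
Seated (13 incl. alternates): #1, #4, #8, #9, #10, #11, #12, #14, #18, #20, #22, #23, #24.
Of those, in Zone B: #1, #9, #22, #24 → 4.

4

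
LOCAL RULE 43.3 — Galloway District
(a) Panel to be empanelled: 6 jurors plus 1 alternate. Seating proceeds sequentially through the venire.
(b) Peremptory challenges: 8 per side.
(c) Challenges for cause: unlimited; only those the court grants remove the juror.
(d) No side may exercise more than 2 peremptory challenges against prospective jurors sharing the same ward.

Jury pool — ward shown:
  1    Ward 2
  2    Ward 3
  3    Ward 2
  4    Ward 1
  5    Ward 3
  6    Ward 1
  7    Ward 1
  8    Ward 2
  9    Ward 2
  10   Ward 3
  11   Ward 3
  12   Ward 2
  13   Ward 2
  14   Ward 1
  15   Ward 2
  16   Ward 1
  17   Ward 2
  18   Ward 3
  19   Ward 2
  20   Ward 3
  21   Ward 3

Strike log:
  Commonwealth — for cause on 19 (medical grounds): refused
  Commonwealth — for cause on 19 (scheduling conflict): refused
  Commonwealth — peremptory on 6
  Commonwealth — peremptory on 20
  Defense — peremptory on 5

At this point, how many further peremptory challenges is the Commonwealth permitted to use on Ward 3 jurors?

1

Commonwealth peremptories so far: #6, #20 — 2 of 8 used, 6 left overall.
Against Ward 3: #20 — 1 used; per-ward cap 2 leaves 1.
Binding limit: min(6, 1) = 1.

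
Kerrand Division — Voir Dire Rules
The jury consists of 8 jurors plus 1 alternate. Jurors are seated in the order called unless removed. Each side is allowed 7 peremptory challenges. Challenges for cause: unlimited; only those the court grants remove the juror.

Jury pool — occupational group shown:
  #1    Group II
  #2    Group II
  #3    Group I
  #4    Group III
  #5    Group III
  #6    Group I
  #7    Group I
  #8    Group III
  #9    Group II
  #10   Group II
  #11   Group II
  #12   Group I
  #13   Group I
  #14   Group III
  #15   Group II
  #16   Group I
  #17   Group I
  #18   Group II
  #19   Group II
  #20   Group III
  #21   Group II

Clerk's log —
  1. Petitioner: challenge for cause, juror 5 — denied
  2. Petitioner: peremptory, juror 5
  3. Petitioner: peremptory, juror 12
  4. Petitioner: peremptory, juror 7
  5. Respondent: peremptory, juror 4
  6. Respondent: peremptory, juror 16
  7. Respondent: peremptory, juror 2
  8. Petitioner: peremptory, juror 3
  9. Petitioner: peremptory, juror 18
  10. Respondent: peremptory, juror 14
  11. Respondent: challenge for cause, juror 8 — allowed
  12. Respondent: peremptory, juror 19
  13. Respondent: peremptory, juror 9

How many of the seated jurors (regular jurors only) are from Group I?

Removed: #2, #3, #4, #5, #7, #8, #9, #12, #14, #16, #18, #19.
Seated jurors 1–8: #1, #6, #10, #11, #13, #15, #17, #20 (alternates #21 not counted).
Of those, in Group I: #6, #13, #17 → 3.

3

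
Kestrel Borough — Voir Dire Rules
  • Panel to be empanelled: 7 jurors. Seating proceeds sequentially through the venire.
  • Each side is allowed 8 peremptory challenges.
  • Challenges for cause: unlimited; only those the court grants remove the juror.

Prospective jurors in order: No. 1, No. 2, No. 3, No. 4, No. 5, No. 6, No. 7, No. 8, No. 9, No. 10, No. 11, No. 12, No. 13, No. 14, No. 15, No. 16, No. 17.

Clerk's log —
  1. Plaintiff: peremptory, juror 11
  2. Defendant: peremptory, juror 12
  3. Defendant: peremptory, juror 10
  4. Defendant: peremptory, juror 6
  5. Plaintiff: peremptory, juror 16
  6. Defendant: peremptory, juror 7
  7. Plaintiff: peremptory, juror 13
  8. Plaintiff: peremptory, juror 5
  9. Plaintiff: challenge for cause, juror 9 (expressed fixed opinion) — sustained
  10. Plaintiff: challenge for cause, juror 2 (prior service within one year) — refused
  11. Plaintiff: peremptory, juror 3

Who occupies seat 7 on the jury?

17

Removed: #3, #5, #6, #7, #9, #10, #11, #12, #13, #16. (#2 stays — for-cause denied.)
Seating in order: seats 1–7 → #1, #2, #4, #8, #14, #15, #17.
So seat 7 is #17.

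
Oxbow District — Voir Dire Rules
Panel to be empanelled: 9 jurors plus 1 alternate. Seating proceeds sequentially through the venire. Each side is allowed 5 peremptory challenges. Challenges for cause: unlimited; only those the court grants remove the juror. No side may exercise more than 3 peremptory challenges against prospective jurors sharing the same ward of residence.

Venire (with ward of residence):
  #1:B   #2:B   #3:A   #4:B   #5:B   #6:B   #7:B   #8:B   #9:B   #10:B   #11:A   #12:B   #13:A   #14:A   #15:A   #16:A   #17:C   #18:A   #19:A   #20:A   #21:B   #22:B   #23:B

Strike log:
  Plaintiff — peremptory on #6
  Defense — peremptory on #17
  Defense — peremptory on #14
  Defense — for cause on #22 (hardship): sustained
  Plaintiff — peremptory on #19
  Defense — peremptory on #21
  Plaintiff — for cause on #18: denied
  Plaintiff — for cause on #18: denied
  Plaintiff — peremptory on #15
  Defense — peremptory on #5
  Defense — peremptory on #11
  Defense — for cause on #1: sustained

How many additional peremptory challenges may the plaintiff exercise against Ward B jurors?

Plaintiff peremptories so far: #6, #19, #15 — 3 of 5 used, 2 left overall.
Against Ward B: #6 — 1 used; per-ward cap 3 leaves 2.
Binding limit: min(2, 2) = 2.

2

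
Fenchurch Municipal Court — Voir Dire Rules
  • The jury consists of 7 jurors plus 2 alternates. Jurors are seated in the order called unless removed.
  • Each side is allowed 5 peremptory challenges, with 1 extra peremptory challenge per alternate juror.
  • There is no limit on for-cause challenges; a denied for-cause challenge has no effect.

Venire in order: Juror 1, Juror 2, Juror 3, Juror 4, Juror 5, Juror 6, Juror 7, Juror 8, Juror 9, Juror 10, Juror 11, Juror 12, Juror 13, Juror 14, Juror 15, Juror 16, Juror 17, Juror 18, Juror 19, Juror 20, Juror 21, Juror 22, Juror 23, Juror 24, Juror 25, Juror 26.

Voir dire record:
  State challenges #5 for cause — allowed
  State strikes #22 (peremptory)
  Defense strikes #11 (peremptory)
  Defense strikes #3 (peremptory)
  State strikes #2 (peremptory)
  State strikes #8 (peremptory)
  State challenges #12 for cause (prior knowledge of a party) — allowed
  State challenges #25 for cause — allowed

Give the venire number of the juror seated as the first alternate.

Removed: #2, #3, #5, #8, #11, #12, #22, #25.
Filling seats in venire order through position 8: #1, #4, #6, #7, #9, #10, #13, #14.
So alternate 1 is #14.

14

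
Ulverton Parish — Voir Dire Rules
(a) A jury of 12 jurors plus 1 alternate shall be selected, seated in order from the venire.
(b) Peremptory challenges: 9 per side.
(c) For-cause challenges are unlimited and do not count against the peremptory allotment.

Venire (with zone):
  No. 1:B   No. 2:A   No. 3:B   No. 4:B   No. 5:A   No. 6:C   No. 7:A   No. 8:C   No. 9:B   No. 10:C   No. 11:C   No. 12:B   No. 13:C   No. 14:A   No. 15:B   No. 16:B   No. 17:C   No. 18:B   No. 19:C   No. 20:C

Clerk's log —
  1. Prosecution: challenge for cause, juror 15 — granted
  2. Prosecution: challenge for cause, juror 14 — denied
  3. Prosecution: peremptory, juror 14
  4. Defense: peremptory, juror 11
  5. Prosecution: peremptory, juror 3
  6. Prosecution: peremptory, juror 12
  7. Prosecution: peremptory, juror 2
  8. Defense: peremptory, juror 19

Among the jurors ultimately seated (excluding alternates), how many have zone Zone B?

Removed: #2, #3, #11, #12, #14, #15, #19.
Seated jurors 1–12: #1, #4, #5, #6, #7, #8, #9, #10, #13, #16, #17, #18 (alternates #20 not counted).
Of those, in Zone B: #1, #4, #9, #16, #18 → 5.

5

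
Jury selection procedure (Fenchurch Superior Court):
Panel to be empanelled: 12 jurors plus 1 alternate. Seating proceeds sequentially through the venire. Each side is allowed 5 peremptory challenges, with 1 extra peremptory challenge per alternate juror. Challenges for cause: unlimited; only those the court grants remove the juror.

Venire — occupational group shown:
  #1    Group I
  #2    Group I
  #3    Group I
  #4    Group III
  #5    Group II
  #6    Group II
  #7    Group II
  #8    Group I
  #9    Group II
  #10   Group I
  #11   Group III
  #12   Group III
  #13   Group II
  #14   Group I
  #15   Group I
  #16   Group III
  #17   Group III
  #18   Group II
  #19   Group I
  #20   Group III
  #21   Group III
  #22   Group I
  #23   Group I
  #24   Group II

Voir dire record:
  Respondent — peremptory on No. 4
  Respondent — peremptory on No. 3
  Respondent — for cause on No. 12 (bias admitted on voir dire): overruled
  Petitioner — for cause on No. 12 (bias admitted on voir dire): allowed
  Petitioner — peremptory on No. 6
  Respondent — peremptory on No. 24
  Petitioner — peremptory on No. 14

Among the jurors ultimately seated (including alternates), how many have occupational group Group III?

3

Removed: #3, #4, #6, #12, #14, #24.
Seated (13 incl. alternates): #1, #2, #5, #7, #8, #9, #10, #11, #13, #15, #16, #17, #18.
Of those, in Group III: #11, #16, #17 → 3.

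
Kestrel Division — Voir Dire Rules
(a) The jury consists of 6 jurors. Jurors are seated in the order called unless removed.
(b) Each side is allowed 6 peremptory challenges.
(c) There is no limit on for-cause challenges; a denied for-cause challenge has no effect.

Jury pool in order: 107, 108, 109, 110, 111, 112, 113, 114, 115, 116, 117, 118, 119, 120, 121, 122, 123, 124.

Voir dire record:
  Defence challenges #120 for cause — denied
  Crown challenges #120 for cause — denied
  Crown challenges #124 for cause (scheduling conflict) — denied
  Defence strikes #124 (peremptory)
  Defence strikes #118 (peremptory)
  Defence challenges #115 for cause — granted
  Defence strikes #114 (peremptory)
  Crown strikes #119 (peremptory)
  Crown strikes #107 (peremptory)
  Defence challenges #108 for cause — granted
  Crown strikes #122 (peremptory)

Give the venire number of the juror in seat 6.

Removed: #107, #108, #114, #115, #118, #119, #122, #124. (#120 stays — for-cause denied.)
Seating in order: seats 1–6 → #109, #110, #111, #112, #113, #116.
So seat 6 is #116.

116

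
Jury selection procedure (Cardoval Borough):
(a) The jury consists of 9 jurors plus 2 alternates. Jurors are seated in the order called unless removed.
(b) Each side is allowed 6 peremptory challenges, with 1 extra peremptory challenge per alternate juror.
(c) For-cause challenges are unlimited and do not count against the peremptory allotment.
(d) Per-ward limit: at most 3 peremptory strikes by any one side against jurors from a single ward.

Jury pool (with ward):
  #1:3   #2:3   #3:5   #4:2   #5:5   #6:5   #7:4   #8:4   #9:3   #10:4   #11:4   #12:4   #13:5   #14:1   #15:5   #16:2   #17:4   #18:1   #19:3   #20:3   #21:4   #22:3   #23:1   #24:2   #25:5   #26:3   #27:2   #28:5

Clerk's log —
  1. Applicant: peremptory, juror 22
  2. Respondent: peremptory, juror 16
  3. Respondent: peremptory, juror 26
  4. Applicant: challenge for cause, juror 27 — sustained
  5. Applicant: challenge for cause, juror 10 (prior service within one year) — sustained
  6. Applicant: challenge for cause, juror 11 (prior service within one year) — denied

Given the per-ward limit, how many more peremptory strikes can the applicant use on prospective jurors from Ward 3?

Applicant peremptories so far: #22 — 1 of 8 used, 7 left overall.
Against Ward 3: #22 — 1 used; per-ward cap 3 leaves 2.
Binding limit: min(7, 2) = 2.

2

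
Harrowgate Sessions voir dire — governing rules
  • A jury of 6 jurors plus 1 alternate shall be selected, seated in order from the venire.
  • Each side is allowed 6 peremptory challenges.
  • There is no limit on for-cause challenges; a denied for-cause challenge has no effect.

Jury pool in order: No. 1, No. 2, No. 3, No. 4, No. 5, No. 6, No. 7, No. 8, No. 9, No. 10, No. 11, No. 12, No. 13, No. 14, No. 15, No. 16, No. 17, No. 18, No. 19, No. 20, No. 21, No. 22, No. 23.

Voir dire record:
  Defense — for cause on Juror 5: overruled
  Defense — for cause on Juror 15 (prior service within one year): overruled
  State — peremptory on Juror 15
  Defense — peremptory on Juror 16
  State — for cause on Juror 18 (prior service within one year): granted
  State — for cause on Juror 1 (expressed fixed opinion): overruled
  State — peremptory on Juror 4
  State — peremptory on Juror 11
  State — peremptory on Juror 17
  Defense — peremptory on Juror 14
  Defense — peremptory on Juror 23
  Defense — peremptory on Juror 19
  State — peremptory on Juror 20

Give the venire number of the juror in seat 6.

7

Removed: #4, #11, #14, #15, #16, #17, #18, #19, #20, #23. (#1, #5 stay — for-cause denied.)
Filling seats in venire order through position 6: #1, #2, #3, #5, #6, #7.
So seat 6 is #7.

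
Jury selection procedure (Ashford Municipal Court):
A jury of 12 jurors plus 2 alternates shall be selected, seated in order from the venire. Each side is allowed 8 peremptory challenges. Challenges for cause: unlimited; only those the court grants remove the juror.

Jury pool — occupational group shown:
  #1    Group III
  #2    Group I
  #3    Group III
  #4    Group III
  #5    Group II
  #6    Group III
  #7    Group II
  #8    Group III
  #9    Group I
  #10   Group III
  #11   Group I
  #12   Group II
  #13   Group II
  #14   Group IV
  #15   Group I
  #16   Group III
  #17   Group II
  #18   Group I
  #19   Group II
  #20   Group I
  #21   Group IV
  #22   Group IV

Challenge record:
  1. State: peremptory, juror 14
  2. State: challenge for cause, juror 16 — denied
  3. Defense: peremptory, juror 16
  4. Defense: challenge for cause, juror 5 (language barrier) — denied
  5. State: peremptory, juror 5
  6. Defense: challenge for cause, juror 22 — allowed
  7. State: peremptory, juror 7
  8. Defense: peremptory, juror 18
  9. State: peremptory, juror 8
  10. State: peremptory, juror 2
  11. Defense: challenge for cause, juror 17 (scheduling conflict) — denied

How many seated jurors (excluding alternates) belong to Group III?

Removed: #2, #5, #7, #8, #14, #16, #18, #22.
Seated jurors 1–12: #1, #3, #4, #6, #9, #10, #11, #12, #13, #15, #17, #19 (alternates #20, #21 not counted).
Of those, in Group III: #1, #3, #4, #6, #10 → 5.

5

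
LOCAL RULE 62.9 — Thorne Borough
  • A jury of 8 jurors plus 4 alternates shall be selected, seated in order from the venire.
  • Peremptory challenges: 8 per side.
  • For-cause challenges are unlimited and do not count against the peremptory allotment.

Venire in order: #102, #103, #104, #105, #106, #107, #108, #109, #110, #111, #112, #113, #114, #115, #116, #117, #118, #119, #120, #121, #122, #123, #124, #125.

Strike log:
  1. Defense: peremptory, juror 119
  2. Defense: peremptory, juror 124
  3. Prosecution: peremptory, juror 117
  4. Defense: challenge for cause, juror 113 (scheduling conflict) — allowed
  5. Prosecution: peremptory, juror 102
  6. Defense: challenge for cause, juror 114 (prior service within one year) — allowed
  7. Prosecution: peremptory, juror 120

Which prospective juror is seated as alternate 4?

Removed: #102, #113, #114, #117, #119, #120, #124.
Filling seats in venire order through position 12: #103, #104, #105, #106, #107, #108, #109, #110, #111, #112, #115, #116.
So alternate 4 is #116.

116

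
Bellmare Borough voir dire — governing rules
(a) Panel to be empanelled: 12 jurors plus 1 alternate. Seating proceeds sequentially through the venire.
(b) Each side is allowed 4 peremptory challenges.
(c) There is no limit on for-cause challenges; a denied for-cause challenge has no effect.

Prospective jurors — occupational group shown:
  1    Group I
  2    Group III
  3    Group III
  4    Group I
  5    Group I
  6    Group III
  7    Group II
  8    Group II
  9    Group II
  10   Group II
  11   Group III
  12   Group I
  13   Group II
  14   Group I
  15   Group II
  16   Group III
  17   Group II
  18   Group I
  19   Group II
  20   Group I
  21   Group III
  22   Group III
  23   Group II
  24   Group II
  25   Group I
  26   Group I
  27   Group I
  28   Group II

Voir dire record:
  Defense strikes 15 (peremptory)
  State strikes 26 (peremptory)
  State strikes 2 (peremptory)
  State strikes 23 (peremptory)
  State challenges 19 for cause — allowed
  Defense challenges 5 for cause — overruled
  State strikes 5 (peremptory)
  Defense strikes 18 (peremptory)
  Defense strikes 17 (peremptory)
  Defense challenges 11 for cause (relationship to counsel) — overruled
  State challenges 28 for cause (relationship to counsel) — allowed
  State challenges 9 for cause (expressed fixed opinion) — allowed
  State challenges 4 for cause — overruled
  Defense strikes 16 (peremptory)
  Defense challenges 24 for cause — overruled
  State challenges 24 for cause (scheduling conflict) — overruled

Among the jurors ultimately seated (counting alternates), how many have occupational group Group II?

4

Removed: #2, #5, #9, #15, #16, #17, #18, #19, #23, #26, #28.
Seated (13 incl. alternates): #1, #3, #4, #6, #7, #8, #10, #11, #12, #13, #14, #20, #21.
Of those, in Group II: #7, #8, #10, #13 → 4.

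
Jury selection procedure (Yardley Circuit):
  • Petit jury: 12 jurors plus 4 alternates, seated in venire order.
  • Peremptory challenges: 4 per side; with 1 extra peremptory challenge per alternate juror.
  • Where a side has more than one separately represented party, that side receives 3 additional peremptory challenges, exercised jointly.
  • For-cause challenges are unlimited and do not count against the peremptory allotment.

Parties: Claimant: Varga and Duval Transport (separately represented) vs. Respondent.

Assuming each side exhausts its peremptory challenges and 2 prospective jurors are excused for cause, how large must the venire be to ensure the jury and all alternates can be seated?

37

Seats to fill: 12 + 4 alternates = 16.
Peremptories — Claimant: 4 + 1×4 + 3 = 11; Respondent: 4 + 1×4 = 8; total 19.
For-cause removals: 2.
Minimum venire: 16 + 19 + 2 = 37.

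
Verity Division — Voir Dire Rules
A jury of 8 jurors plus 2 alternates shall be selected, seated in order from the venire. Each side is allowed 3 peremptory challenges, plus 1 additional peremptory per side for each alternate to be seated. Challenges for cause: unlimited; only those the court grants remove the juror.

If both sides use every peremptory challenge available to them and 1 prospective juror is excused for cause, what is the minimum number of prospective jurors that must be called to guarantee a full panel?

Seats to fill: 8 + 2 alternates = 10.
Peremptories: 3 + 1×2 = 5 per side × 2 sides = 10.
For-cause removals: 1.
Minimum venire: 10 + 10 + 1 = 21.

21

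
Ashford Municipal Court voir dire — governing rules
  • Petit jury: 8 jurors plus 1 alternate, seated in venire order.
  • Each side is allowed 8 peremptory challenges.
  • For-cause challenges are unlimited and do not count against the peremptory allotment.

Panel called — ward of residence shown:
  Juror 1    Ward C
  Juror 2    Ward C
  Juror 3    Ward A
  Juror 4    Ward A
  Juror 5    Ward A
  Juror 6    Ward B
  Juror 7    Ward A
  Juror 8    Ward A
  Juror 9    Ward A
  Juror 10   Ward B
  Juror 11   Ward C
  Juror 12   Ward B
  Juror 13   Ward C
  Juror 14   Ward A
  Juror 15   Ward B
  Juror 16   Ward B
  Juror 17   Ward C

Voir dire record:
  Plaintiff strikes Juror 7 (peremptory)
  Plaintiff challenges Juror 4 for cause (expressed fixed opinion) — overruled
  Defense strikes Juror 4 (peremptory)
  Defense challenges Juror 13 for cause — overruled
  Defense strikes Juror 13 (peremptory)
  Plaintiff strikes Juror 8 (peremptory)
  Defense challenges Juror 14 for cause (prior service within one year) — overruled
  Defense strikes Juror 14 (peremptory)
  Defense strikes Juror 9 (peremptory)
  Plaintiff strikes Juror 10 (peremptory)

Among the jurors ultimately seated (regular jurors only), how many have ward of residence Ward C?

3

Removed: #4, #7, #8, #9, #10, #13, #14.
Seated jurors 1–8: #1, #2, #3, #5, #6, #11, #12, #15 (alternates #16 not counted).
Of those, in Ward C: #1, #2, #11 → 3.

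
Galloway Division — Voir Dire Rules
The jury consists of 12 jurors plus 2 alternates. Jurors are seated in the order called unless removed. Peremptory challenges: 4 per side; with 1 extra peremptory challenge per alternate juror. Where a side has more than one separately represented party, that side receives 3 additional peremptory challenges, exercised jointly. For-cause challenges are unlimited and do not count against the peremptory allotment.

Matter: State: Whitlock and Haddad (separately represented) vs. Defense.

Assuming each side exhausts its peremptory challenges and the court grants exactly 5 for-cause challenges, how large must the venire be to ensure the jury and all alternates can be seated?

34

Seats to fill: 12 + 2 alternates = 14.
Peremptories — State: 4 + 1×2 + 3 = 9; Defense: 4 + 1×2 = 6; total 15.
For-cause removals: 5.
Minimum venire: 14 + 15 + 5 = 34.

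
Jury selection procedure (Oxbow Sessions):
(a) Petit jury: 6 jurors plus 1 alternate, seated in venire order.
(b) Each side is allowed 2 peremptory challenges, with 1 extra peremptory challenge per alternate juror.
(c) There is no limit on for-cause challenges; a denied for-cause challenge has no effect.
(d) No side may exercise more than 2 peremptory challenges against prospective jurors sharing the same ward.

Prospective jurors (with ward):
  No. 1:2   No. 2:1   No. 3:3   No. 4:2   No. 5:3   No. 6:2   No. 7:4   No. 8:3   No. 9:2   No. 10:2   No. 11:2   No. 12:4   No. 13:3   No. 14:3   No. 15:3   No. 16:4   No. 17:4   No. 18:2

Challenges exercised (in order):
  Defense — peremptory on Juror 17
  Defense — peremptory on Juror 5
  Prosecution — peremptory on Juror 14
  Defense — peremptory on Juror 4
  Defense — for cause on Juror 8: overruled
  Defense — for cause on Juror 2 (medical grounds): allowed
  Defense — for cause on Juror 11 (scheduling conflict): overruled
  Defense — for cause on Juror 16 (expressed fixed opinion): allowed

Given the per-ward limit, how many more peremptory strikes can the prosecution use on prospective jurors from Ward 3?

1

Prosecution peremptories so far: #14 — 1 of 3 used, 2 left overall.
Against Ward 3: #14 — 1 used; per-ward cap 2 leaves 1.
Binding limit: min(2, 1) = 1.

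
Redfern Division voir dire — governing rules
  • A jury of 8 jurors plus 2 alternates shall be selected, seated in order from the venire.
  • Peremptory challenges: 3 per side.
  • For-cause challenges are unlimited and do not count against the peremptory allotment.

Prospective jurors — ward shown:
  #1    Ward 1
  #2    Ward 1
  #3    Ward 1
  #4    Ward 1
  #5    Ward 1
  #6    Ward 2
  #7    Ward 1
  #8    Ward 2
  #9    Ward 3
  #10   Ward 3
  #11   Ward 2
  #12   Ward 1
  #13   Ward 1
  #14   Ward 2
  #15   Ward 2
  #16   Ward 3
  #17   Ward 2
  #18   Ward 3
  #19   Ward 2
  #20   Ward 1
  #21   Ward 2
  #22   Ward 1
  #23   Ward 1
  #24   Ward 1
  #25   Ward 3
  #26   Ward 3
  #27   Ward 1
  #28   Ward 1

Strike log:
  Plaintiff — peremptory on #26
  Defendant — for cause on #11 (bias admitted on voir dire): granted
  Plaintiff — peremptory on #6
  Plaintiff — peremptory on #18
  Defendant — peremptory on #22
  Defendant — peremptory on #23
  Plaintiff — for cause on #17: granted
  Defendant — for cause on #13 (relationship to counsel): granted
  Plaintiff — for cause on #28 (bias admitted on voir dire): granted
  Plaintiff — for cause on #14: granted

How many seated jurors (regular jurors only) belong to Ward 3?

1

Removed: #6, #11, #13, #14, #17, #18, #22, #23, #26, #28.
Seated jurors 1–8: #1, #2, #3, #4, #5, #7, #8, #9 (alternates #10, #12 not counted).
Of those, in Ward 3: #9 → 1.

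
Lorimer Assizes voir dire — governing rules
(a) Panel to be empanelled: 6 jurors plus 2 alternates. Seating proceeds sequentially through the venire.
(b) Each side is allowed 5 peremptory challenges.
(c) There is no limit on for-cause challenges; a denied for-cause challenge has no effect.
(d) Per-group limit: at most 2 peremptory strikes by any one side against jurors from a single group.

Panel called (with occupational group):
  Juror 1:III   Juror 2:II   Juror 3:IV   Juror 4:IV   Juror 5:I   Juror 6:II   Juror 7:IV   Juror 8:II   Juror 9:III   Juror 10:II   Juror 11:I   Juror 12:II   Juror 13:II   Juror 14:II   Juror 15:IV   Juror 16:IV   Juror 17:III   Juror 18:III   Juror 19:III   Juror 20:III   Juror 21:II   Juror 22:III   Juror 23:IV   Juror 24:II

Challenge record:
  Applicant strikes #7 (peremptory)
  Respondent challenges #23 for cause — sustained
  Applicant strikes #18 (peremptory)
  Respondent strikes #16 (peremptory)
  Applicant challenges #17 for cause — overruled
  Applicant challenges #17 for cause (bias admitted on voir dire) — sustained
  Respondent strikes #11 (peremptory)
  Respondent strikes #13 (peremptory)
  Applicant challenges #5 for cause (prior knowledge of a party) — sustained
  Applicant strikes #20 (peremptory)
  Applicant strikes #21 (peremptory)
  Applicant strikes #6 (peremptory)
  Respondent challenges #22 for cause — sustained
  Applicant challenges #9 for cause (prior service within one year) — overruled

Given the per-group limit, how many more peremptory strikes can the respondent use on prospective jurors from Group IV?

1

Respondent peremptories so far: #16, #11, #13 — 3 of 5 used, 2 left overall.
Against Group IV: #16 — 1 used; per-group cap 2 leaves 1.
Binding limit: min(2, 1) = 1.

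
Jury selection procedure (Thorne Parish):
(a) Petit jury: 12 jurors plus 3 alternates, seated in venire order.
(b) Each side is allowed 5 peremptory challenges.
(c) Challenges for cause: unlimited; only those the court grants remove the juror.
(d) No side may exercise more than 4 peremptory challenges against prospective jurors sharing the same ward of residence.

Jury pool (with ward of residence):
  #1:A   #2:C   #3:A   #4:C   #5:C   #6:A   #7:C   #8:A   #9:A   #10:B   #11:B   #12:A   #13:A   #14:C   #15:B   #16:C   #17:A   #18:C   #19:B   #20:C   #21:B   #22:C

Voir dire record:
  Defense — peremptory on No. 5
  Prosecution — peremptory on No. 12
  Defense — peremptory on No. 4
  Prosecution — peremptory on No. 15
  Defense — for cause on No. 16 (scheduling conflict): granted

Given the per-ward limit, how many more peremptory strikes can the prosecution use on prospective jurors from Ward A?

Prosecution peremptories so far: #12, #15 — 2 of 5 used, 3 left overall.
Against Ward A: #12 — 1 used; per-ward cap 4 leaves 3.
Binding limit: min(3, 3) = 3.

3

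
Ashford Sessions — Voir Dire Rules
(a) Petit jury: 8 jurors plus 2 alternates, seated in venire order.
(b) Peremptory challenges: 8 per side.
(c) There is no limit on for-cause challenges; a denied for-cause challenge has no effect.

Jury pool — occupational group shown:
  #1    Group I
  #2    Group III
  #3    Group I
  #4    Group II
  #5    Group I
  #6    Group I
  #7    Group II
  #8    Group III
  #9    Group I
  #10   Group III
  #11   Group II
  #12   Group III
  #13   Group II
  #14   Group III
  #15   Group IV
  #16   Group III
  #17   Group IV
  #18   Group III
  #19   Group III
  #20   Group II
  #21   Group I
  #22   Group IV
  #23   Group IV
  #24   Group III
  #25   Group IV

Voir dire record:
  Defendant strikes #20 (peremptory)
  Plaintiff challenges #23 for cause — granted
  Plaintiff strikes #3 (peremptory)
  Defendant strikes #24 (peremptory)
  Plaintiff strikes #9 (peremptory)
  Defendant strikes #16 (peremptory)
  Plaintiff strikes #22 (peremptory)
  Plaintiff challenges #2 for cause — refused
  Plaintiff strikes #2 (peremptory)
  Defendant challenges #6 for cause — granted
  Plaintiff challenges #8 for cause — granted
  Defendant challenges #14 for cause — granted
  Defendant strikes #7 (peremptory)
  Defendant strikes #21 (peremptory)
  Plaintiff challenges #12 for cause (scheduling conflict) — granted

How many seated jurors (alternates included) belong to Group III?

Removed: #2, #3, #6, #7, #8, #9, #12, #14, #16, #20, #21, #22, #23, #24.
Seated (10 incl. alternates): #1, #4, #5, #10, #11, #13, #15, #17, #18, #19.
Of those, in Group III: #10, #18, #19 → 3.

3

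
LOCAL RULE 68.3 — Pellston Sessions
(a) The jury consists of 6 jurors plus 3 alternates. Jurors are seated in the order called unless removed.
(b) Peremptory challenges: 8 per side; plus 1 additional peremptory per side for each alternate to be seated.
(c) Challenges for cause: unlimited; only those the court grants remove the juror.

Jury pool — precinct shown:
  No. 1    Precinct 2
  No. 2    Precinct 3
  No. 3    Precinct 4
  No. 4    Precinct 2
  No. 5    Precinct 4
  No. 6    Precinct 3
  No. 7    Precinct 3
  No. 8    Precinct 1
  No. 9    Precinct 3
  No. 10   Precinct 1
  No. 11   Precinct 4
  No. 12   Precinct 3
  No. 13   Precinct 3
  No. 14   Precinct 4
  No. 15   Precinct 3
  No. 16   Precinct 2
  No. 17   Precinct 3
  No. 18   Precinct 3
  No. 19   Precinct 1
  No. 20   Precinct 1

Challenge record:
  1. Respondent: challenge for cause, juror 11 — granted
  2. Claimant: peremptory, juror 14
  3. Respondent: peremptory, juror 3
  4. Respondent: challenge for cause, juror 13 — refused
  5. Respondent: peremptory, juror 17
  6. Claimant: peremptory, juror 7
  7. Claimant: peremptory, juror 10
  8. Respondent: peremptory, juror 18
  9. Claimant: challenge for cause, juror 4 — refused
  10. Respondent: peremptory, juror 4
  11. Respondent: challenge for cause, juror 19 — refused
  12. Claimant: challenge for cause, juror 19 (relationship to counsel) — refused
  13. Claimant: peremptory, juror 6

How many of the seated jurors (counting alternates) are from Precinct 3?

Removed: #3, #4, #6, #7, #10, #11, #14, #17, #18.
Seated (9 incl. alternates): #1, #2, #5, #8, #9, #12, #13, #15, #16.
Of those, in Precinct 3: #2, #9, #12, #13, #15 → 5.

5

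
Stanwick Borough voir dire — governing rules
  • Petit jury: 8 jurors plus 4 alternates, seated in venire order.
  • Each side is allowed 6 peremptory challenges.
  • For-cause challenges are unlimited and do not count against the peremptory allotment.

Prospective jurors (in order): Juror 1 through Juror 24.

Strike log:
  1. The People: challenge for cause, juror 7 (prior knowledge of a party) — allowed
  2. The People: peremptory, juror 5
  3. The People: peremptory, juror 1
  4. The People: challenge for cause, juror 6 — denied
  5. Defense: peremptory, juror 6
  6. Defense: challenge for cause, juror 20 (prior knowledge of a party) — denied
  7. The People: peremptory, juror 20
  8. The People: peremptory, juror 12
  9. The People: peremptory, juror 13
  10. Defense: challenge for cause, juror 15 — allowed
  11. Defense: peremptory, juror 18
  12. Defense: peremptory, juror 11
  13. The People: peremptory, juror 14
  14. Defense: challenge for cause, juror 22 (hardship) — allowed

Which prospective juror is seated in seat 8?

Removed: #1, #5, #6, #7, #11, #12, #13, #14, #15, #18, #20, #22.
Seating in order: seats 1–8 → #2, #3, #4, #8, #9, #10, #16, #17; alternates → #19, #21, #23, #24.
So seat 8 is #17.

17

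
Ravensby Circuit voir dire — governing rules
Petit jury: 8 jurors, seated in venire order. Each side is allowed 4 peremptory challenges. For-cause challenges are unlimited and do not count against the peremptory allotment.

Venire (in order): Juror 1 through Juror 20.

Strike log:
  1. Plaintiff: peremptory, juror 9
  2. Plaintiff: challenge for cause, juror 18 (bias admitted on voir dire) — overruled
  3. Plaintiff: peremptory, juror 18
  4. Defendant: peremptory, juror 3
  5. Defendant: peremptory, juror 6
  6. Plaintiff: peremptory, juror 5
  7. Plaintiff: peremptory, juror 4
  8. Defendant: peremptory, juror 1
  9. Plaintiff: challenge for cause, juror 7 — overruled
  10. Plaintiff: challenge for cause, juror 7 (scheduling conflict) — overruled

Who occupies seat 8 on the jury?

14

Removed: #1, #3, #4, #5, #6, #9, #18. (#7 stays — for-cause denied.)
Seating in order: seats 1–8 → #2, #7, #8, #10, #11, #12, #13, #14.
So seat 8 is #14.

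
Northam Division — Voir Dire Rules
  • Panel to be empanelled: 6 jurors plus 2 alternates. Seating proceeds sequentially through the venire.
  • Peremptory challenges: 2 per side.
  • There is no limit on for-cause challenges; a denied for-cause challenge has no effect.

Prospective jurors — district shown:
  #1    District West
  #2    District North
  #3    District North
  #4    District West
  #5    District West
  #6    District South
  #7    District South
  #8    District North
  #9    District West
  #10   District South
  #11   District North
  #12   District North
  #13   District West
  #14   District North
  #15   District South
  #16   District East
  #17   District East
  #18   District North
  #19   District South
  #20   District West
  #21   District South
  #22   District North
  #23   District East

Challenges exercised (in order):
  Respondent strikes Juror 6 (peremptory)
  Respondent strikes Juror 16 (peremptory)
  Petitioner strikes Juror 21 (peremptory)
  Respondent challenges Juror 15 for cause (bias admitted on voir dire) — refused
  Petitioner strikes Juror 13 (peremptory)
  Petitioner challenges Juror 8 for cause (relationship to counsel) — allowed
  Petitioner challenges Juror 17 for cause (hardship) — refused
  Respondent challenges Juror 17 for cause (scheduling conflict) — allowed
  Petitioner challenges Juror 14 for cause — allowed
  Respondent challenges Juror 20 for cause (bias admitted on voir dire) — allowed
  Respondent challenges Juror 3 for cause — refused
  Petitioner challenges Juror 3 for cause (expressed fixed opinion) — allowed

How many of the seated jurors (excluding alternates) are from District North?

Removed: #3, #6, #8, #13, #14, #16, #17, #20, #21.
Seated jurors 1–6: #1, #2, #4, #5, #7, #9 (alternates #10, #11 not counted).
Of those, in District North: #2 → 1.

1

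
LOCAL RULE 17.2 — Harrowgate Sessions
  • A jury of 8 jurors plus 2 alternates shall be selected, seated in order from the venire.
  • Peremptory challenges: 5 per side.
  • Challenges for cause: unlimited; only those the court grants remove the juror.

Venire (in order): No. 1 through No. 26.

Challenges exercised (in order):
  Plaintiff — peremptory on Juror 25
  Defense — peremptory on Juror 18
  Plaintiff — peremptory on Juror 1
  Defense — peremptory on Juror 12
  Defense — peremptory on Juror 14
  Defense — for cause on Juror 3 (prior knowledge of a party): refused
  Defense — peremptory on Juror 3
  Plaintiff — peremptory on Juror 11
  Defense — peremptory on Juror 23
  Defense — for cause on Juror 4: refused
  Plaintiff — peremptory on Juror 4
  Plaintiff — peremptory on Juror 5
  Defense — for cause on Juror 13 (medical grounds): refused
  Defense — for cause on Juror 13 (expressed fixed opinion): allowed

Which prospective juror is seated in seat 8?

Removed: #1, #3, #4, #5, #11, #12, #13, #14, #18, #23, #25.
Filling seats in venire order through position 8: #2, #6, #7, #8, #9, #10, #15, #16.
So seat 8 is #16.

16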